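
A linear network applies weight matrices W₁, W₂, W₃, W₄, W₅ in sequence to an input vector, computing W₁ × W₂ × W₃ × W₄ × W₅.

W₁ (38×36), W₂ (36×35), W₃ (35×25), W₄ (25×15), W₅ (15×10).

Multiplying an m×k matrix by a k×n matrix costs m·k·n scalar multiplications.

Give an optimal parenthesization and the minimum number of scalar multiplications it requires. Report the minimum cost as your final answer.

38780

Adjacent pairs: W₁W₂ = 38·36·35 = 47880; W₂W₃ = 36·35·25 = 31500; W₃W₄ = 35·25·15 = 13125; W₄W₅ = 25·15·10 = 3750.
Length 3: W₁..W₃: k=1: 0+31500+38·36·25=65700; k=2: 47880+0+38·35·25=81130 → min 65700 | W₂..W₄: k=2: 0+13125+36·35·15=32025; k=3: 31500+0+36·25·15=45000 → min 32025 | W₃..W₅: k=3: 0+3750+35·25·10=12500; k=4: 13125+0+35·15·10=18375 → min 12500.
Length 4: W₁..W₄: k=1: 0+32025+38·36·15=52545; k=2: 47880+13125+38·35·15=80955; k=3: 65700+0+38·25·15=79950 → min 52545 | W₂..W₅: k=2: 0+12500+36·35·10=25100; k=3: 31500+3750+36·25·10=44250; k=4: 32025+0+36·15·10=37425 → min 25100.
Length 5: W₁..W₅: k=1: 0+25100+38·36·10=38780; k=2: 47880+12500+38·35·10=73680; k=3: 65700+3750+38·25·10=78950; k=4: 52545+0+38·15·10=58245 → min 38780.
Optimal parenthesization: (W₁ × (W₂ × (W₃ × (W₄ × W₅)))) with cost 38780.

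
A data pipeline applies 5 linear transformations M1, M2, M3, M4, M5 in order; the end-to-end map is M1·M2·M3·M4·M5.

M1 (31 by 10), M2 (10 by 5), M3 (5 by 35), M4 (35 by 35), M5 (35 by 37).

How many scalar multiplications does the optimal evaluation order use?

Adjacent pairs: M1M2 = 31·10·5 = 1550; M2M3 = 10·5·35 = 1750; M3M4 = 5·35·35 = 6125; M4M5 = 35·35·37 = 45325.
Length 3: M1..M3: k=1: 0+1750+31·10·35=12600; k=2: 1550+0+31·5·35=6975 → min 6975 | M2..M4: k=2: 0+6125+10·5·35=7875; k=3: 1750+0+10·35·35=14000 → min 7875 | M3..M5: k=3: 0+45325+5·35·37=51800; k=4: 6125+0+5·35·37=12600 → min 12600.
Length 4: M1..M4: k=1: 0+7875+31·10·35=18725; k=2: 1550+6125+31·5·35=13100; k=3: 6975+0+31·35·35=44950 → min 13100 | M2..M5: k=2: 0+12600+10·5·37=14450; k=3: 1750+45325+10·35·37=60025; k=4: 7875+0+10·35·37=20825 → min 14450.
Length 5: M1..M5: k=1: 0+14450+31·10·37=25920; k=2: 1550+12600+31·5·37=19885; k=3: 6975+45325+31·35·37=92445; k=4: 13100+0+31·35·37=53245 → min 19885.
Optimal order: ((M1·M2)·((M3·M4)·M5)) with cost 19885.

19885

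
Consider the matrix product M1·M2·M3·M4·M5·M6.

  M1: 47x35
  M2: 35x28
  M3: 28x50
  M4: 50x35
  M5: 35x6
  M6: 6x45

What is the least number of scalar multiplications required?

47340

Adjacent pairs: M1M2 = 47·35·28 = 46060; M2M3 = 35·28·50 = 49000; M3M4 = 28·50·35 = 49000; M4M5 = 50·35·6 = 10500; M5M6 = 35·6·45 = 9450.
Length 3: M1..M3: k=1: 0+49000+47·35·50=131250; k=2: 46060+0+47·28·50=111860 → min 111860 | M2..M4: k=2: 0+49000+35·28·35=83300; k=3: 49000+0+35·50·35=110250 → min 83300 | M3..M5: k=3: 0+10500+28·50·6=18900; k=4: 49000+0+28·35·6=54880 → min 18900 | M4..M6: k=4: 0+9450+50·35·45=88200; k=5: 10500+0+50·6·45=24000 → min 24000.
Length 4: M1..M4: k=1: 0+83300+47·35·35=140875; k=2: 46060+49000+47·28·35=141120; k=3: 111860+0+47·50·35=194110 → min 140875 | M2..M5: k=2: 0+18900+35·28·6=24780; k=3: 49000+10500+35·50·6=70000; k=4: 83300+0+35·35·6=90650 → min 24780 | M3..M6: k=3: 0+24000+28·50·45=87000; k=4: 49000+9450+28·35·45=102550; k=5: 18900+0+28·6·45=26460 → min 26460.
Length 5: M1..M5: k=1: 0+24780+47·35·6=34650; k=2: 46060+18900+47·28·6=72856; k=3: 111860+10500+47·50·6=136460; k=4: 140875+0+47·35·6=150745 → min 34650 | M2..M6: k=2: 0+26460+35·28·45=70560; k=3: 49000+24000+35·50·45=151750; k=4: 83300+9450+35·35·45=147875; k=5: 24780+0+35·6·45=34230 → min 34230.
Length 6: M1..M6: k=1: 0+34230+47·35·45=108255; k=2: 46060+26460+47·28·45=131740; k=3: 111860+24000+47·50·45=241610; k=4: 140875+9450+47·35·45=224350; k=5: 34650+0+47·6·45=47340 → min 47340.
Optimal order: ((M1·(M2·(M3·(M4·M5))))·M6) with cost 47340.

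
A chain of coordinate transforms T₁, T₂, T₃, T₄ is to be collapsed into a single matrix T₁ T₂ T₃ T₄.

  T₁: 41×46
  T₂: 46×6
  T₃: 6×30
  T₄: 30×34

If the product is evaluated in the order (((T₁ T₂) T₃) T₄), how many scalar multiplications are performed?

60516

(T₁ T₂): 41×46 by 46×6 → 41×6, cost 41·46·6 = 11316
((T₁ T₂) T₃): 41×6 by 6×30 → 41×30, cost 41·6·30 = 7380; cumulative 18696
(((T₁ T₂) T₃) T₄): 41×30 by 30×34 → 41×34, cost 41·30·34 = 41820; cumulative 60516
Total: 60516 scalar multiplications.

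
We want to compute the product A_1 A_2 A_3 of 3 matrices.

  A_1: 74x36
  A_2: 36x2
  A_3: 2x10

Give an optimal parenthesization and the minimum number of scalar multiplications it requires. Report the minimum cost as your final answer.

(A_1 (A_2 A_3)): cost 27360.
((A_1 A_2) A_3): cost 6808.
Optimal: ((A_1 A_2) A_3) with cost 6808.

6808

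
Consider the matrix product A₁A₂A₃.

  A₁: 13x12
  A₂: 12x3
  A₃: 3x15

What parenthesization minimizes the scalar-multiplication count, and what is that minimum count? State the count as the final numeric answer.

1053

(A₁(A₂A₃)): cost 2880.
((A₁A₂)A₃): cost 1053.
Optimal: ((A₁A₂)A₃) with cost 1053.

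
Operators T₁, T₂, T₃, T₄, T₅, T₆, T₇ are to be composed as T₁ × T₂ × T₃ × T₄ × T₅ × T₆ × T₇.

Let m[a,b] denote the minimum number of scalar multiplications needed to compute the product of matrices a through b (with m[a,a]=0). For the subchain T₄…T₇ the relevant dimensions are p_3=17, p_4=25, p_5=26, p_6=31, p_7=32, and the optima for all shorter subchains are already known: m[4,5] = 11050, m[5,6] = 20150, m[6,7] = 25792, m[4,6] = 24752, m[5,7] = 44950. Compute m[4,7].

41616

m[4,7] = min over k∈[4,6] of m[4,k]+m[k+1,7]+p_{3}·p_k·p_{7}.
k=4: 0 + 44950 + 17·25·32 = 58550; k=5: 11050 + 25792 + 17·26·32 = 50986; k=6: 24752 + 0 + 17·31·32 = 41616.
Minimum: 41616 at k=6.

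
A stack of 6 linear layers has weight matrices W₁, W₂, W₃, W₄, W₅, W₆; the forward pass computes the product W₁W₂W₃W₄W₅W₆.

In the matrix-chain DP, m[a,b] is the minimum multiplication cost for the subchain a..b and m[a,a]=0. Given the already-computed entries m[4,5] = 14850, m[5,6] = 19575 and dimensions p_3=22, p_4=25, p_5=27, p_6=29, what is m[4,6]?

m[4,6] = min over k∈[4,5] of m[4,k]+m[k+1,6]+p_{3}·p_k·p_{6}.
k=4: 0 + 19575 + 22·25·29 = 35525; k=5: 14850 + 0 + 22·27·29 = 32076.
Minimum: 32076 at k=5.

32076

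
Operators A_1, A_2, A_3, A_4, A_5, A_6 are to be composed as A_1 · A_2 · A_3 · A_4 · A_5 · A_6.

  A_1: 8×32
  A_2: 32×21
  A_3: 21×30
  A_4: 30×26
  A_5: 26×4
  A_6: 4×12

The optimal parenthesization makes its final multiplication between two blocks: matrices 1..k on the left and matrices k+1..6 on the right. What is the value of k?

5

Adjacent pairs: A_1A_2 = 8·32·21 = 5376; A_2A_3 = 32·21·30 = 20160; A_3A_4 = 21·30·26 = 16380; A_4A_5 = 30·26·4 = 3120; A_5A_6 = 26·4·12 = 1248.
Length 3: A_1..A_3: k=1: 0+20160+8·32·30=27840; k=2: 5376+0+8·21·30=10416 → min 10416 | A_2..A_4: k=2: 0+16380+32·21·26=33852; k=3: 20160+0+32·30·26=45120 → min 33852 | A_3..A_5: k=3: 0+3120+21·30·4=5640; k=4: 16380+0+21·26·4=18564 → min 5640 | A_4..A_6: k=4: 0+1248+30·26·12=10608; k=5: 3120+0+30·4·12=4560 → min 4560.
Length 4: A_1..A_4: k=1: 0+33852+8·32·26=40508; k=2: 5376+16380+8·21·26=26124; k=3: 10416+0+8·30·26=16656 → min 16656 | A_2..A_5: k=2: 0+5640+32·21·4=8328; k=3: 20160+3120+32·30·4=27120; k=4: 33852+0+32·26·4=37180 → min 8328 | A_3..A_6: k=3: 0+4560+21·30·12=12120; k=4: 16380+1248+21·26·12=24180; k=5: 5640+0+21·4·12=6648 → min 6648.
Length 5: A_1..A_5: k=1: 0+8328+8·32·4=9352; k=2: 5376+5640+8·21·4=11688; k=3: 10416+3120+8·30·4=14496; k=4: 16656+0+8·26·4=17488 → min 9352 | A_2..A_6: k=2: 0+6648+32·21·12=14712; k=3: 20160+4560+32·30·12=36240; k=4: 33852+1248+32·26·12=45084; k=5: 8328+0+32·4·12=9864 → min 9864.
Top-level splits: k=1: (A_1..A_1)·(A_2..A_6) → 0+9864+8·32·12 = 12936; k=2: (A_1..A_2)·(A_3..A_6) → 5376+6648+8·21·12 = 14040; k=3: (A_1..A_3)·(A_4..A_6) → 10416+4560+8·30·12 = 17856; k=4: (A_1..A_4)·(A_5..A_6) → 16656+1248+8·26·12 = 20400; k=5: (A_1..A_5)·(A_6..A_6) → 9352+0+8·4·12 = 9736.
Best split is after A_5, i.e. k = 5.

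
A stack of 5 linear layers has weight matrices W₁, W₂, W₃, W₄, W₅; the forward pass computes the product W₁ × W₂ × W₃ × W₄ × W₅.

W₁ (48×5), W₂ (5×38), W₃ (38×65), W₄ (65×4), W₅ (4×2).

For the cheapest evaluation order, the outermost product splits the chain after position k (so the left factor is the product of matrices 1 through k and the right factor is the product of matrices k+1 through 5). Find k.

1

Adjacent pairs: W₁W₂ = 48·5·38 = 9120; W₂W₃ = 5·38·65 = 12350; W₃W₄ = 38·65·4 = 9880; W₄W₅ = 65·4·2 = 520.
Length 3: W₁..W₃: k=1: 0+12350+48·5·65=27950; k=2: 9120+0+48·38·65=127680 → min 27950 | W₂..W₄: k=2: 0+9880+5·38·4=10640; k=3: 12350+0+5·65·4=13650 → min 10640 | W₃..W₅: k=3: 0+520+38·65·2=5460; k=4: 9880+0+38·4·2=10184 → min 5460.
Length 4: W₁..W₄: k=1: 0+10640+48·5·4=11600; k=2: 9120+9880+48·38·4=26296; k=3: 27950+0+48·65·4=40430 → min 11600 | W₂..W₅: k=2: 0+5460+5·38·2=5840; k=3: 12350+520+5·65·2=13520; k=4: 10640+0+5·4·2=10680 → min 5840.
Top-level splits: k=1: (W₁..W₁)·(W₂..W₅) → 0+5840+48·5·2 = 6320; k=2: (W₁..W₂)·(W₃..W₅) → 9120+5460+48·38·2 = 18228; k=3: (W₁..W₃)·(W₄..W₅) → 27950+520+48·65·2 = 34710; k=4: (W₁..W₄)·(W₅..W₅) → 11600+0+48·4·2 = 11984.
Best split is after W₁, i.e. k = 1.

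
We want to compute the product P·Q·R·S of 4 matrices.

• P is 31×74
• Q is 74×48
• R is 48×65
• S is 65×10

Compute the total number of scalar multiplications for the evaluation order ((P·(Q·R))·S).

(Q·R): 74×48 by 48×65 → 74×65, cost 74·48·65 = 230880
(P·(Q·R)): 31×74 by 74×65 → 31×65, cost 31·74·65 = 149110; cumulative 379990
((P·(Q·R))·S): 31×65 by 65×10 → 31×10, cost 31·65·10 = 20150; cumulative 400140
Total: 400140 scalar multiplications.

400140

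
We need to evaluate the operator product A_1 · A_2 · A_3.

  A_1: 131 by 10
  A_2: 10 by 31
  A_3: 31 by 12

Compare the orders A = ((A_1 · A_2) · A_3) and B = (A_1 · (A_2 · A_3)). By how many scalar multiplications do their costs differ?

69902

Order A = ((A_1 · A_2) · A_3): (A_1 · A_2): 131×10 by 10×31 → 131×31, cost 131·10·31 = 40610; ((A_1 · A_2) · A_3): 131×31 by 31×12 → 131×12, cost 131·31·12 = 48732; cumulative 89342. Total 89342.
Order B = (A_1 · (A_2 · A_3)): (A_2 · A_3): 10×31 by 31×12 → 10×12, cost 10·31·12 = 3720; (A_1 · (A_2 · A_3)): 131×10 by 10×12 → 131×12, cost 131·10·12 = 15720; cumulative 19440. Total 19440.
Difference: |89342 − 19440| = 69902.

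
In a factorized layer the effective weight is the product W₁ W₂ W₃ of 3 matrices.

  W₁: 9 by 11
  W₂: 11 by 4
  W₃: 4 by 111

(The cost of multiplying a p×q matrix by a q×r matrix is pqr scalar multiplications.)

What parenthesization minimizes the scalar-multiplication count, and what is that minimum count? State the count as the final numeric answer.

(W₁ (W₂ W₃)): cost 15873.
((W₁ W₂) W₃): cost 4392.
Optimal: ((W₁ W₂) W₃) with cost 4392.

4392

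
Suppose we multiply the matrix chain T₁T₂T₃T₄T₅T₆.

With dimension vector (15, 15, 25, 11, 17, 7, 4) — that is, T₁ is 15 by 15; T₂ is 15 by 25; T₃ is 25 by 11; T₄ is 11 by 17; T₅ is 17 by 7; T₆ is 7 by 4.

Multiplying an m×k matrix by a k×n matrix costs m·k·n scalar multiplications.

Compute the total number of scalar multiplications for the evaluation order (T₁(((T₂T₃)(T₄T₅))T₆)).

(T₂T₃): 15×25 by 25×11 → 15×11, cost 15·25·11 = 4125
(T₄T₅): 11×17 by 17×7 → 11×7, cost 11·17·7 = 1309
((T₂T₃)(T₄T₅)): 15×11 by 11×7 → 15×7, cost 15·11·7 = 1155; cumulative 6589
(((T₂T₃)(T₄T₅))T₆): 15×7 by 7×4 → 15×4, cost 15·7·4 = 420; cumulative 7009
(T₁(((T₂T₃)(T₄T₅))T₆)): 15×15 by 15×4 → 15×4, cost 15·15·4 = 900; cumulative 7909
Total: 7909 scalar multiplications.

7909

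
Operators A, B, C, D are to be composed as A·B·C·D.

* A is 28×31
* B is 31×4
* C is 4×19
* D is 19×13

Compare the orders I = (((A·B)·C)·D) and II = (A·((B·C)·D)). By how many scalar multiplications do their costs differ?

8781

Order I = (((A·B)·C)·D): (A·B): 28×31 by 31×4 → 28×4, cost 28·31·4 = 3472; ((A·B)·C): 28×4 by 4×19 → 28×19, cost 28·4·19 = 2128; cumulative 5600; (((A·B)·C)·D): 28×19 by 19×13 → 28×13, cost 28·19·13 = 6916; cumulative 12516. Total 12516.
Order II = (A·((B·C)·D)): (B·C): 31×4 by 4×19 → 31×19, cost 31·4·19 = 2356; ((B·C)·D): 31×19 by 19×13 → 31×13, cost 31·19·13 = 7657; cumulative 10013; (A·((B·C)·D)): 28×31 by 31×13 → 28×13, cost 28·31·13 = 11284; cumulative 21297. Total 21297.
Difference: |12516 − 21297| = 8781.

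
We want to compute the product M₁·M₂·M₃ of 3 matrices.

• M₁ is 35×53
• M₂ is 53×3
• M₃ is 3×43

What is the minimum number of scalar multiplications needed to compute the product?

Order (M₁·(M₂·M₃)): (M₂·M₃): 53×3 by 3×43 → 53×43, cost 53·3·43 = 6837; (M₁·(M₂·M₃)): 35×53 by 53×43 → 35×43, cost 35·53·43 = 79765; cumulative 86602. Total 86602.
Order ((M₁·M₂)·M₃): (M₁·M₂): 35×53 by 53×3 → 35×3, cost 35·53·3 = 5565; ((M₁·M₂)·M₃): 35×3 by 3×43 → 35×43, cost 35·3·43 = 4515; cumulative 10080. Total 10080.
Minimum: 10080.

10080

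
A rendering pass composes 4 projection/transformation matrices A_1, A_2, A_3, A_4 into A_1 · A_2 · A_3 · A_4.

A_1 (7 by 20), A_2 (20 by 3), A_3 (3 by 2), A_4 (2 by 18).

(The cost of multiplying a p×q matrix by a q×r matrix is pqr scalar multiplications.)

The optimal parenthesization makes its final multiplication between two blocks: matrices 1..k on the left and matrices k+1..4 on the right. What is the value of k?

Adjacent pairs: A_1A_2 = 7·20·3 = 420; A_2A_3 = 20·3·2 = 120; A_3A_4 = 3·2·18 = 108.
Length 3: A_1..A_3: k=1: 0+120+7·20·2=400; k=2: 420+0+7·3·2=462 → min 400 | A_2..A_4: k=2: 0+108+20·3·18=1188; k=3: 120+0+20·2·18=840 → min 840.
Top-level splits: k=1: (A_1..A_1)·(A_2..A_4) → 0+840+7·20·18 = 3360; k=2: (A_1..A_2)·(A_3..A_4) → 420+108+7·3·18 = 906; k=3: (A_1..A_3)·(A_4..A_4) → 400+0+7·2·18 = 652.
Best split is after A_3, i.e. k = 3.

3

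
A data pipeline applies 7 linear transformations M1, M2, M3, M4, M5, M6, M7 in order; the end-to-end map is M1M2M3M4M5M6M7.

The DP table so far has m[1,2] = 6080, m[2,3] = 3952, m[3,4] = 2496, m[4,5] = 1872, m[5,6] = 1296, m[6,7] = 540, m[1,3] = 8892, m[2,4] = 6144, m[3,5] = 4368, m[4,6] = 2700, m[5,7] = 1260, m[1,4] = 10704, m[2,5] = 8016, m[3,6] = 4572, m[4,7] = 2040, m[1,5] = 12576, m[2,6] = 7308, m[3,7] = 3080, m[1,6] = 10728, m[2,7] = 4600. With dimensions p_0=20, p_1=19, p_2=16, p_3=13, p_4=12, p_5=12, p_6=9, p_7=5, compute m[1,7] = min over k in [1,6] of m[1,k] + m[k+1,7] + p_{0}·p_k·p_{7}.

6500

m[1,7] = min over k∈[1,6] of m[1,k]+m[k+1,7]+p_{0}·p_k·p_{7}.
k=1: 0 + 4600 + 20·19·5 = 6500; k=2: 6080 + 3080 + 20·16·5 = 10760; k=3: 8892 + 2040 + 20·13·5 = 12232; k=4: 10704 + 1260 + 20·12·5 = 13164; k=5: 12576 + 540 + 20·12·5 = 14316; k=6: 10728 + 0 + 20·9·5 = 11628.
Minimum: 6500 at k=1.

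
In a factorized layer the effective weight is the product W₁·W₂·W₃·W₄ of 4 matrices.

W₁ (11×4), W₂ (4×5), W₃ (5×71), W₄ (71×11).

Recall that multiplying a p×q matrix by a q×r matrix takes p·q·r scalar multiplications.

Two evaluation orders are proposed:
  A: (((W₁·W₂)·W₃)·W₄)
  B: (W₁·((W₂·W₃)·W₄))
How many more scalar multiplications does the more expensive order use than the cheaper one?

7688

Order A = (((W₁·W₂)·W₃)·W₄): (W₁·W₂): 11×4 by 4×5 → 11×5, cost 11·4·5 = 220; ((W₁·W₂)·W₃): 11×5 by 5×71 → 11×71, cost 11·5·71 = 3905; cumulative 4125; (((W₁·W₂)·W₃)·W₄): 11×71 by 71×11 → 11×11, cost 11·71·11 = 8591; cumulative 12716. Total 12716.
Order B = (W₁·((W₂·W₃)·W₄)): (W₂·W₃): 4×5 by 5×71 → 4×71, cost 4·5·71 = 1420; ((W₂·W₃)·W₄): 4×71 by 71×11 → 4×11, cost 4·71·11 = 3124; cumulative 4544; (W₁·((W₂·W₃)·W₄)): 11×4 by 4×11 → 11×11, cost 11·4·11 = 484; cumulative 5028. Total 5028.
Difference: |12716 − 5028| = 7688.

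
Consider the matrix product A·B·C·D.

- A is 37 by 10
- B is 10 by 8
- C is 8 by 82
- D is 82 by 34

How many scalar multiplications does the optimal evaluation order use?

35328

Adjacent pairs: AB = 37·10·8 = 2960; BC = 10·8·82 = 6560; CD = 8·82·34 = 22304.
Length 3: A..C: k=1: 0+6560+37·10·82=36900; k=2: 2960+0+37·8·82=27232 → min 27232 | B..D: k=2: 0+22304+10·8·34=25024; k=3: 6560+0+10·82·34=34440 → min 25024.
Length 4: A..D: k=1: 0+25024+37·10·34=37604; k=2: 2960+22304+37·8·34=35328; k=3: 27232+0+37·82·34=130388 → min 35328.
Optimal order: ((A·B)·(C·D)) with cost 35328.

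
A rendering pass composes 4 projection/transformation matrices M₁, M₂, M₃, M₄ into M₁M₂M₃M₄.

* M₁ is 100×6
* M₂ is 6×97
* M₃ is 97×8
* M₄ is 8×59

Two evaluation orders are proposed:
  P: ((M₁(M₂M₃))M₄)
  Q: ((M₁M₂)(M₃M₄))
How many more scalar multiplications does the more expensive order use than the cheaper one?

Order P = ((M₁(M₂M₃))M₄): (M₂M₃): 6×97 by 97×8 → 6×8, cost 6·97·8 = 4656; (M₁(M₂M₃)): 100×6 by 6×8 → 100×8, cost 100·6·8 = 4800; cumulative 9456; ((M₁(M₂M₃))M₄): 100×8 by 8×59 → 100×59, cost 100·8·59 = 47200; cumulative 56656. Total 56656.
Order Q = ((M₁M₂)(M₃M₄)): (M₁M₂): 100×6 by 6×97 → 100×97, cost 100·6·97 = 58200; (M₃M₄): 97×8 by 8×59 → 97×59, cost 97·8·59 = 45784; ((M₁M₂)(M₃M₄)): 100×97 by 97×59 → 100×59, cost 100·97·59 = 572300; cumulative 676284. Total 676284.
Difference: |56656 − 676284| = 619628.

619628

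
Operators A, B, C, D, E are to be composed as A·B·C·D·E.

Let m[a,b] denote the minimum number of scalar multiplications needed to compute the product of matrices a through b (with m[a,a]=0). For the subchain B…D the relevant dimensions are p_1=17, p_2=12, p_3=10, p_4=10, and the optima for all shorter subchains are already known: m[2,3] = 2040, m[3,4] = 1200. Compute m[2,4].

3240

m[2,4] = min over k∈[2,3] of m[2,k]+m[k+1,4]+p_{1}·p_k·p_{4}.
k=2: 0 + 1200 + 17·12·10 = 3240; k=3: 2040 + 0 + 17·10·10 = 3740.
Minimum: 3240 at k=2.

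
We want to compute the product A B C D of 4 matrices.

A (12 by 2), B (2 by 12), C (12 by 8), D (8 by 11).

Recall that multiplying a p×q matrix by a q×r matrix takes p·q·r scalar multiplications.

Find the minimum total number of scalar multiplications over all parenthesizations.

Adjacent pairs: AB = 12·2·12 = 288; BC = 2·12·8 = 192; CD = 12·8·11 = 1056.
Length 3: A..C: k=1: 0+192+12·2·8=384; k=2: 288+0+12·12·8=1440 → min 384 | B..D: k=2: 0+1056+2·12·11=1320; k=3: 192+0+2·8·11=368 → min 368.
Length 4: A..D: k=1: 0+368+12·2·11=632; k=2: 288+1056+12·12·11=2928; k=3: 384+0+12·8·11=1440 → min 632.
Optimal order: (A ((B C) D)) with cost 632.

632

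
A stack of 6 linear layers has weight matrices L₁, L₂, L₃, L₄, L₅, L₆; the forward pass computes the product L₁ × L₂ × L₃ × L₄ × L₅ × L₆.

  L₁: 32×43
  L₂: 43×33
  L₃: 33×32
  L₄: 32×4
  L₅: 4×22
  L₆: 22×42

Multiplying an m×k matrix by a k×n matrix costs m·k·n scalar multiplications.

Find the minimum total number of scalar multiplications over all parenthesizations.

24476

Adjacent pairs: L₁L₂ = 32·43·33 = 45408; L₂L₃ = 43·33·32 = 45408; L₃L₄ = 33·32·4 = 4224; L₄L₅ = 32·4·22 = 2816; L₅L₆ = 4·22·42 = 3696.
Length 3: L₁..L₃: k=1: 0+45408+32·43·32=89440; k=2: 45408+0+32·33·32=79200 → min 79200 | L₂..L₄: k=2: 0+4224+43·33·4=9900; k=3: 45408+0+43·32·4=50912 → min 9900 | L₃..L₅: k=3: 0+2816+33·32·22=26048; k=4: 4224+0+33·4·22=7128 → min 7128 | L₄..L₆: k=4: 0+3696+32·4·42=9072; k=5: 2816+0+32·22·42=32384 → min 9072.
Length 4: L₁..L₄: k=1: 0+9900+32·43·4=15404; k=2: 45408+4224+32·33·4=53856; k=3: 79200+0+32·32·4=83296 → min 15404 | L₂..L₅: k=2: 0+7128+43·33·22=38346; k=3: 45408+2816+43·32·22=78496; k=4: 9900+0+43·4·22=13684 → min 13684 | L₃..L₆: k=3: 0+9072+33·32·42=53424; k=4: 4224+3696+33·4·42=13464; k=5: 7128+0+33·22·42=37620 → min 13464.
Length 5: L₁..L₅: k=1: 0+13684+32·43·22=43956; k=2: 45408+7128+32·33·22=75768; k=3: 79200+2816+32·32·22=104544; k=4: 15404+0+32·4·22=18220 → min 18220 | L₂..L₆: k=2: 0+13464+43·33·42=73062; k=3: 45408+9072+43·32·42=112272; k=4: 9900+3696+43·4·42=20820; k=5: 13684+0+43·22·42=53416 → min 20820.
Length 6: L₁..L₆: k=1: 0+20820+32·43·42=78612; k=2: 45408+13464+32·33·42=103224; k=3: 79200+9072+32·32·42=131280; k=4: 15404+3696+32·4·42=24476; k=5: 18220+0+32·22·42=47788 → min 24476.
Optimal order: ((L₁ × (L₂ × (L₃ × L₄))) × (L₅ × L₆)) with cost 24476.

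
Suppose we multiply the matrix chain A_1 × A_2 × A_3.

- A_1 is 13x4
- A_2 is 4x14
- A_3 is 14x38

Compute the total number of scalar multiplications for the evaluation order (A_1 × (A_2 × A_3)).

(A_2 × A_3): 4×14 by 14×38 → 4×38, cost 4·14·38 = 2128
(A_1 × (A_2 × A_3)): 13×4 by 4×38 → 13×38, cost 13·4·38 = 1976; cumulative 4104
Total: 4104 scalar multiplications.

4104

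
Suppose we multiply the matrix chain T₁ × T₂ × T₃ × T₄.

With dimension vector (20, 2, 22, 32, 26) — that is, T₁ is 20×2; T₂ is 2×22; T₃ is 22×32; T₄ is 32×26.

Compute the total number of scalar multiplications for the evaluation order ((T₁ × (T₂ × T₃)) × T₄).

19328

(T₂ × T₃): 2×22 by 22×32 → 2×32, cost 2·22·32 = 1408
(T₁ × (T₂ × T₃)): 20×2 by 2×32 → 20×32, cost 20·2·32 = 1280; cumulative 2688
((T₁ × (T₂ × T₃)) × T₄): 20×32 by 32×26 → 20×26, cost 20·32·26 = 16640; cumulative 19328
Total: 19328 scalar multiplications.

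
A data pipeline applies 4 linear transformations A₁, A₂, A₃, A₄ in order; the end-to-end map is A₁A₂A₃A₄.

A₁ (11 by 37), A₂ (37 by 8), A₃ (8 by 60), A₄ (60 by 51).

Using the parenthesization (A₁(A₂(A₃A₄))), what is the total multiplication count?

(A₃A₄): 8×60 by 60×51 → 8×51, cost 8·60·51 = 24480
(A₂(A₃A₄)): 37×8 by 8×51 → 37×51, cost 37·8·51 = 15096; cumulative 39576
(A₁(A₂(A₃A₄))): 11×37 by 37×51 → 11×51, cost 11·37·51 = 20757; cumulative 60333
Total: 60333 scalar multiplications.

60333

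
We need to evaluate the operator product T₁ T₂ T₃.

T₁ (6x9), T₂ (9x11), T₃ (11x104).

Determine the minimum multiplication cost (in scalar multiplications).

Order (T₁ (T₂ T₃)): (T₂ T₃): 9×11 by 11×104 → 9×104, cost 9·11·104 = 10296; (T₁ (T₂ T₃)): 6×9 by 9×104 → 6×104, cost 6·9·104 = 5616; cumulative 15912. Total 15912.
Order ((T₁ T₂) T₃): (T₁ T₂): 6×9 by 9×11 → 6×11, cost 6·9·11 = 594; ((T₁ T₂) T₃): 6×11 by 11×104 → 6×104, cost 6·11·104 = 6864; cumulative 7458. Total 7458.
Minimum: 7458.

7458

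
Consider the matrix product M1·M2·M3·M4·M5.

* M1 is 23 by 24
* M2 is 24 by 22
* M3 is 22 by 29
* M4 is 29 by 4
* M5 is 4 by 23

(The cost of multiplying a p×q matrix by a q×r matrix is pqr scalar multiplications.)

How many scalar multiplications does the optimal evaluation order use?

8988

Adjacent pairs: M1M2 = 23·24·22 = 12144; M2M3 = 24·22·29 = 15312; M3M4 = 22·29·4 = 2552; M4M5 = 29·4·23 = 2668.
Length 3: M1..M3: k=1: 0+15312+23·24·29=31320; k=2: 12144+0+23·22·29=26818 → min 26818 | M2..M4: k=2: 0+2552+24·22·4=4664; k=3: 15312+0+24·29·4=18096 → min 4664 | M3..M5: k=3: 0+2668+22·29·23=17342; k=4: 2552+0+22·4·23=4576 → min 4576.
Length 4: M1..M4: k=1: 0+4664+23·24·4=6872; k=2: 12144+2552+23·22·4=16720; k=3: 26818+0+23·29·4=29486 → min 6872 | M2..M5: k=2: 0+4576+24·22·23=16720; k=3: 15312+2668+24·29·23=33988; k=4: 4664+0+24·4·23=6872 → min 6872.
Length 5: M1..M5: k=1: 0+6872+23·24·23=19568; k=2: 12144+4576+23·22·23=28358; k=3: 26818+2668+23·29·23=44827; k=4: 6872+0+23·4·23=8988 → min 8988.
Optimal order: ((M1·(M2·(M3·M4)))·M5) with cost 8988.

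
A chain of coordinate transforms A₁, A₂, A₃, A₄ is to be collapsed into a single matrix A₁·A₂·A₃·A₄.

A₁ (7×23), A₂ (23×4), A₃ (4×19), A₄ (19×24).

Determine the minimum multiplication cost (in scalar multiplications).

3140

Adjacent pairs: A₁A₂ = 7·23·4 = 644; A₂A₃ = 23·4·19 = 1748; A₃A₄ = 4·19·24 = 1824.
Length 3: A₁..A₃: k=1: 0+1748+7·23·19=4807; k=2: 644+0+7·4·19=1176 → min 1176 | A₂..A₄: k=2: 0+1824+23·4·24=4032; k=3: 1748+0+23·19·24=12236 → min 4032.
Length 4: A₁..A₄: k=1: 0+4032+7·23·24=7896; k=2: 644+1824+7·4·24=3140; k=3: 1176+0+7·19·24=4368 → min 3140.
Optimal order: ((A₁·A₂)·(A₃·A₄)) with cost 3140.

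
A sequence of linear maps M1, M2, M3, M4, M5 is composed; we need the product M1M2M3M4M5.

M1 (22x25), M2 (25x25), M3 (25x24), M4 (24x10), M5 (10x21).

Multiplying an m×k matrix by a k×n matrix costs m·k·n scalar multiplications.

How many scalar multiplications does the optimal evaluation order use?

Adjacent pairs: M1M2 = 22·25·25 = 13750; M2M3 = 25·25·24 = 15000; M3M4 = 25·24·10 = 6000; M4M5 = 24·10·21 = 5040.
Length 3: M1..M3: k=1: 0+15000+22·25·24=28200; k=2: 13750+0+22·25·24=26950 → min 26950 | M2..M4: k=2: 0+6000+25·25·10=12250; k=3: 15000+0+25·24·10=21000 → min 12250 | M3..M5: k=3: 0+5040+25·24·21=17640; k=4: 6000+0+25·10·21=11250 → min 11250.
Length 4: M1..M4: k=1: 0+12250+22·25·10=17750; k=2: 13750+6000+22·25·10=25250; k=3: 26950+0+22·24·10=32230 → min 17750 | M2..M5: k=2: 0+11250+25·25·21=24375; k=3: 15000+5040+25·24·21=32640; k=4: 12250+0+25·10·21=17500 → min 17500.
Length 5: M1..M5: k=1: 0+17500+22·25·21=29050; k=2: 13750+11250+22·25·21=36550; k=3: 26950+5040+22·24·21=43078; k=4: 17750+0+22·10·21=22370 → min 22370.
Optimal order: ((M1(M2(M3M4)))M5) with cost 22370.

22370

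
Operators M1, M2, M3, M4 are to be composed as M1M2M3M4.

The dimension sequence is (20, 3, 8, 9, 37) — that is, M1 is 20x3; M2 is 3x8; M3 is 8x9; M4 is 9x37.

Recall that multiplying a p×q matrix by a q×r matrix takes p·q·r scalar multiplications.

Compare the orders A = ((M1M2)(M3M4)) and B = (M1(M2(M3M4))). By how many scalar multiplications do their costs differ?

Order A = ((M1M2)(M3M4)): (M1M2): 20×3 by 3×8 → 20×8, cost 20·3·8 = 480; (M3M4): 8×9 by 9×37 → 8×37, cost 8·9·37 = 2664; ((M1M2)(M3M4)): 20×8 by 8×37 → 20×37, cost 20·8·37 = 5920; cumulative 9064. Total 9064.
Order B = (M1(M2(M3M4))): (M3M4): 8×9 by 9×37 → 8×37, cost 8·9·37 = 2664; (M2(M3M4)): 3×8 by 8×37 → 3×37, cost 3·8·37 = 888; cumulative 3552; (M1(M2(M3M4))): 20×3 by 3×37 → 20×37, cost 20·3·37 = 2220; cumulative 5772. Total 5772.
Difference: |9064 − 5772| = 3292.

3292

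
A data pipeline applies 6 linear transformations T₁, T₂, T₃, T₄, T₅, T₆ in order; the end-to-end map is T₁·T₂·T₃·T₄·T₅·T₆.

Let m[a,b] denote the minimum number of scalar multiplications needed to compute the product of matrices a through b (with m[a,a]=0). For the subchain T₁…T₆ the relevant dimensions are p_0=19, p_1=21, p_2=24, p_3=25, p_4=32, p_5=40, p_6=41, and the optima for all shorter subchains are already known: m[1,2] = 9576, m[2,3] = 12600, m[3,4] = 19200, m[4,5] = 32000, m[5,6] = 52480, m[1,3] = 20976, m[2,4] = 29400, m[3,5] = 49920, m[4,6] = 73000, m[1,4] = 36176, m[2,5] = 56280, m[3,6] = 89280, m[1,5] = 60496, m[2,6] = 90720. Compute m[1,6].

m[1,6] = min over k∈[1,5] of m[1,k]+m[k+1,6]+p_{0}·p_k·p_{6}.
k=1: 0 + 90720 + 19·21·41 = 107079; k=2: 9576 + 89280 + 19·24·41 = 117552; k=3: 20976 + 73000 + 19·25·41 = 113451; k=4: 36176 + 52480 + 19·32·41 = 113584; k=5: 60496 + 0 + 19·40·41 = 91656.
Minimum: 91656 at k=5.

91656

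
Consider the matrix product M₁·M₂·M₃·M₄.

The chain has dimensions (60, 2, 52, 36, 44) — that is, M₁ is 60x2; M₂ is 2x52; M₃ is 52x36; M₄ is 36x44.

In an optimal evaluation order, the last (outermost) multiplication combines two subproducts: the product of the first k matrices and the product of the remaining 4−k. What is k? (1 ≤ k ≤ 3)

1

Adjacent pairs: M₁M₂ = 60·2·52 = 6240; M₂M₃ = 2·52·36 = 3744; M₃M₄ = 52·36·44 = 82368.
Length 3: M₁..M₃: k=1: 0+3744+60·2·36=8064; k=2: 6240+0+60·52·36=118560 → min 8064 | M₂..M₄: k=2: 0+82368+2·52·44=86944; k=3: 3744+0+2·36·44=6912 → min 6912.
Top-level splits: k=1: (M₁..M₁)·(M₂..M₄) → 0+6912+60·2·44 = 12192; k=2: (M₁..M₂)·(M₃..M₄) → 6240+82368+60·52·44 = 225888; k=3: (M₁..M₃)·(M₄..M₄) → 8064+0+60·36·44 = 103104.
Best split is after M₁, i.e. k = 1.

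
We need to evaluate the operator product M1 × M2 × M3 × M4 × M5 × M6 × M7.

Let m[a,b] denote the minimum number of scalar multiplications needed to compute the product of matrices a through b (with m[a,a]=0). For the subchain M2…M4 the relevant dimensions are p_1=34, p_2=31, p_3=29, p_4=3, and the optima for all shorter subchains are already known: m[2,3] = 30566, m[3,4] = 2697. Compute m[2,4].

m[2,4] = min over k∈[2,3] of m[2,k]+m[k+1,4]+p_{1}·p_k·p_{4}.
k=2: 0 + 2697 + 34·31·3 = 5859; k=3: 30566 + 0 + 34·29·3 = 33524.
Minimum: 5859 at k=2.

5859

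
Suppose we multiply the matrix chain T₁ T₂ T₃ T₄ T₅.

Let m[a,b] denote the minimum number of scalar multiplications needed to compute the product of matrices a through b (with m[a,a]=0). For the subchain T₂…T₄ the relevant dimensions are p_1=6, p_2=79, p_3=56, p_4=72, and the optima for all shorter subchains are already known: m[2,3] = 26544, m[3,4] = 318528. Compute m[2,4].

m[2,4] = min over k∈[2,3] of m[2,k]+m[k+1,4]+p_{1}·p_k·p_{4}.
k=2: 0 + 318528 + 6·79·72 = 352656; k=3: 26544 + 0 + 6·56·72 = 50736.
Minimum: 50736 at k=3.

50736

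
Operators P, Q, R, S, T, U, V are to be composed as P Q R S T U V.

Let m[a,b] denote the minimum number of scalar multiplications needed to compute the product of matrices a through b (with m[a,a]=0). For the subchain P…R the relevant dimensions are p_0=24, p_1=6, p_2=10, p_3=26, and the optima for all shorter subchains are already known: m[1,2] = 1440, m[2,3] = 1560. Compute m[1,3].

m[1,3] = min over k∈[1,2] of m[1,k]+m[k+1,3]+p_{0}·p_k·p_{3}.
k=1: 0 + 1560 + 24·6·26 = 5304; k=2: 1440 + 0 + 24·10·26 = 7680.
Minimum: 5304 at k=1.

5304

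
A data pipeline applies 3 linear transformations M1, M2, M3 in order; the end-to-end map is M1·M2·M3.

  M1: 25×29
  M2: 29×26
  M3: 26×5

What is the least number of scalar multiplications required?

7395

Order (M1·(M2·M3)): (M2·M3): 29×26 by 26×5 → 29×5, cost 29·26·5 = 3770; (M1·(M2·M3)): 25×29 by 29×5 → 25×5, cost 25·29·5 = 3625; cumulative 7395. Total 7395.
Order ((M1·M2)·M3): (M1·M2): 25×29 by 29×26 → 25×26, cost 25·29·26 = 18850; ((M1·M2)·M3): 25×26 by 26×5 → 25×5, cost 25·26·5 = 3250; cumulative 22100. Total 22100.
Minimum: 7395.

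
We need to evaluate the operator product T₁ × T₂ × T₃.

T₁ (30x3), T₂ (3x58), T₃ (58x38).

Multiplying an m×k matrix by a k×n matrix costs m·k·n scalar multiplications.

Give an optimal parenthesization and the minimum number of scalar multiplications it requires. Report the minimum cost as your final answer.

(T₁ × (T₂ × T₃)): cost 10032.
((T₁ × T₂) × T₃): cost 71340.
Optimal: (T₁ × (T₂ × T₃)) with cost 10032.

10032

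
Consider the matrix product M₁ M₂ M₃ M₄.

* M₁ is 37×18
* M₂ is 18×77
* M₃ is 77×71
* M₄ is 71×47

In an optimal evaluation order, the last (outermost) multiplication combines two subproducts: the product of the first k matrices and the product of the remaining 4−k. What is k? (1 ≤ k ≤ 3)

Adjacent pairs: M₁M₂ = 37·18·77 = 51282; M₂M₃ = 18·77·71 = 98406; M₃M₄ = 77·71·47 = 256949.
Length 3: M₁..M₃: k=1: 0+98406+37·18·71=145692; k=2: 51282+0+37·77·71=253561 → min 145692 | M₂..M₄: k=2: 0+256949+18·77·47=322091; k=3: 98406+0+18·71·47=158472 → min 158472.
Top-level splits: k=1: (M₁..M₁)·(M₂..M₄) → 0+158472+37·18·47 = 189774; k=2: (M₁..M₂)·(M₃..M₄) → 51282+256949+37·77·47 = 442134; k=3: (M₁..M₃)·(M₄..M₄) → 145692+0+37·71·47 = 269161.
Best split is after M₁, i.e. k = 1.

1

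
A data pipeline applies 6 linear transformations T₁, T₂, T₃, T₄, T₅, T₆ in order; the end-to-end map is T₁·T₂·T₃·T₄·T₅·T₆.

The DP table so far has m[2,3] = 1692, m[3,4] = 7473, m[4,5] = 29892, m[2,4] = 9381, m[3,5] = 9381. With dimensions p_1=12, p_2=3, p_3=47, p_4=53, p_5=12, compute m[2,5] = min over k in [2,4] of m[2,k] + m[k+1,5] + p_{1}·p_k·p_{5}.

m[2,5] = min over k∈[2,4] of m[2,k]+m[k+1,5]+p_{1}·p_k·p_{5}.
k=2: 0 + 9381 + 12·3·12 = 9813; k=3: 1692 + 29892 + 12·47·12 = 38352; k=4: 9381 + 0 + 12·53·12 = 17013.
Minimum: 9813 at k=2.

9813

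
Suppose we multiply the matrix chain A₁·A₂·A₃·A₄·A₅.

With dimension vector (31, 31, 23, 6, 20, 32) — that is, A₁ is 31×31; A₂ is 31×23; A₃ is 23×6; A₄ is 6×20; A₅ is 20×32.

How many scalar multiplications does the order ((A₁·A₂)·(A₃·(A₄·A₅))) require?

(A₁·A₂): 31×31 by 31×23 → 31×23, cost 31·31·23 = 22103
(A₄·A₅): 6×20 by 20×32 → 6×32, cost 6·20·32 = 3840
(A₃·(A₄·A₅)): 23×6 by 6×32 → 23×32, cost 23·6·32 = 4416; cumulative 8256
((A₁·A₂)·(A₃·(A₄·A₅))): 31×23 by 23×32 → 31×32, cost 31·23·32 = 22816; cumulative 53175
Total: 53175 scalar multiplications.

53175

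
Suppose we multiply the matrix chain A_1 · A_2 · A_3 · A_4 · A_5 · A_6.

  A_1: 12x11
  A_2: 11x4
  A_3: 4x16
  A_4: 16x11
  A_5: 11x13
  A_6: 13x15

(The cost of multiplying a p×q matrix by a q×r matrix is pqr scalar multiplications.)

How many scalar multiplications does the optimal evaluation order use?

Adjacent pairs: A_1A_2 = 12·11·4 = 528; A_2A_3 = 11·4·16 = 704; A_3A_4 = 4·16·11 = 704; A_4A_5 = 16·11·13 = 2288; A_5A_6 = 11·13·15 = 2145.
Length 3: A_1..A_3: k=1: 0+704+12·11·16=2816; k=2: 528+0+12·4·16=1296 → min 1296 | A_2..A_4: k=2: 0+704+11·4·11=1188; k=3: 704+0+11·16·11=2640 → min 1188 | A_3..A_5: k=3: 0+2288+4·16·13=3120; k=4: 704+0+4·11·13=1276 → min 1276 | A_4..A_6: k=4: 0+2145+16·11·15=4785; k=5: 2288+0+16·13·15=5408 → min 4785.
Length 4: A_1..A_4: k=1: 0+1188+12·11·11=2640; k=2: 528+704+12·4·11=1760; k=3: 1296+0+12·16·11=3408 → min 1760 | A_2..A_5: k=2: 0+1276+11·4·13=1848; k=3: 704+2288+11·16·13=5280; k=4: 1188+0+11·11·13=2761 → min 1848 | A_3..A_6: k=3: 0+4785+4·16·15=5745; k=4: 704+2145+4·11·15=3509; k=5: 1276+0+4·13·15=2056 → min 2056.
Length 5: A_1..A_5: k=1: 0+1848+12·11·13=3564; k=2: 528+1276+12·4·13=2428; k=3: 1296+2288+12·16·13=6080; k=4: 1760+0+12·11·13=3476 → min 2428 | A_2..A_6: k=2: 0+2056+11·4·15=2716; k=3: 704+4785+11·16·15=8129; k=4: 1188+2145+11·11·15=5148; k=5: 1848+0+11·13·15=3993 → min 2716.
Length 6: A_1..A_6: k=1: 0+2716+12·11·15=4696; k=2: 528+2056+12·4·15=3304; k=3: 1296+4785+12·16·15=8961; k=4: 1760+2145+12·11·15=5885; k=5: 2428+0+12·13·15=4768 → min 3304.
Optimal order: ((A_1 · A_2) · (((A_3 · A_4) · A_5) · A_6)) with cost 3304.

3304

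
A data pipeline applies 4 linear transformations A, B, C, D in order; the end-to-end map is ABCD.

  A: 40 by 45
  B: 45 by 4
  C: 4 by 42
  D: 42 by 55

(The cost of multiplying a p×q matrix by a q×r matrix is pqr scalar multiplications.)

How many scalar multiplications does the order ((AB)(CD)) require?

(AB): 40×45 by 45×4 → 40×4, cost 40·45·4 = 7200
(CD): 4×42 by 42×55 → 4×55, cost 4·42·55 = 9240
((AB)(CD)): 40×4 by 4×55 → 40×55, cost 40·4·55 = 8800; cumulative 25240
Total: 25240 scalar multiplications.

25240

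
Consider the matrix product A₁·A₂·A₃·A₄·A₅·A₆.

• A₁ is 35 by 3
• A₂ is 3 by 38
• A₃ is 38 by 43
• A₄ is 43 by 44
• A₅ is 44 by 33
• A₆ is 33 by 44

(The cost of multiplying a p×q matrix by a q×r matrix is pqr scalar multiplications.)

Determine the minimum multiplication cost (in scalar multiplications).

Adjacent pairs: A₁A₂ = 35·3·38 = 3990; A₂A₃ = 3·38·43 = 4902; A₃A₄ = 38·43·44 = 71896; A₄A₅ = 43·44·33 = 62436; A₅A₆ = 44·33·44 = 63888.
Length 3: A₁..A₃: k=1: 0+4902+35·3·43=9417; k=2: 3990+0+35·38·43=61180 → min 9417 | A₂..A₄: k=2: 0+71896+3·38·44=76912; k=3: 4902+0+3·43·44=10578 → min 10578 | A₃..A₅: k=3: 0+62436+38·43·33=116358; k=4: 71896+0+38·44·33=127072 → min 116358 | A₄..A₆: k=4: 0+63888+43·44·44=147136; k=5: 62436+0+43·33·44=124872 → min 124872.
Length 4: A₁..A₄: k=1: 0+10578+35·3·44=15198; k=2: 3990+71896+35·38·44=134406; k=3: 9417+0+35·43·44=75637 → min 15198 | A₂..A₅: k=2: 0+116358+3·38·33=120120; k=3: 4902+62436+3·43·33=71595; k=4: 10578+0+3·44·33=14934 → min 14934 | A₃..A₆: k=3: 0+124872+38·43·44=196768; k=4: 71896+63888+38·44·44=209352; k=5: 116358+0+38·33·44=171534 → min 171534.
Length 5: A₁..A₅: k=1: 0+14934+35·3·33=18399; k=2: 3990+116358+35·38·33=164238; k=3: 9417+62436+35·43·33=121518; k=4: 15198+0+35·44·33=66018 → min 18399 | A₂..A₆: k=2: 0+171534+3·38·44=176550; k=3: 4902+124872+3·43·44=135450; k=4: 10578+63888+3·44·44=80274; k=5: 14934+0+3·33·44=19290 → min 19290.
Length 6: A₁..A₆: k=1: 0+19290+35·3·44=23910; k=2: 3990+171534+35·38·44=234044; k=3: 9417+124872+35·43·44=200509; k=4: 15198+63888+35·44·44=146846; k=5: 18399+0+35·33·44=69219 → min 23910.
Optimal order: (A₁·((((A₂·A₃)·A₄)·A₅)·A₆)) with cost 23910.

23910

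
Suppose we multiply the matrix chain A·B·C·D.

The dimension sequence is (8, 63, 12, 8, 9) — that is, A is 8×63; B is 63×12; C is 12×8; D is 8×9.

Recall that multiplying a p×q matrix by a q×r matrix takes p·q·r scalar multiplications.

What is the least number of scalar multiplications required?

Adjacent pairs: AB = 8·63·12 = 6048; BC = 63·12·8 = 6048; CD = 12·8·9 = 864.
Length 3: A..C: k=1: 0+6048+8·63·8=10080; k=2: 6048+0+8·12·8=6816 → min 6816 | B..D: k=2: 0+864+63·12·9=7668; k=3: 6048+0+63·8·9=10584 → min 7668.
Length 4: A..D: k=1: 0+7668+8·63·9=12204; k=2: 6048+864+8·12·9=7776; k=3: 6816+0+8·8·9=7392 → min 7392.
Optimal order: (((A·B)·C)·D) with cost 7392.

7392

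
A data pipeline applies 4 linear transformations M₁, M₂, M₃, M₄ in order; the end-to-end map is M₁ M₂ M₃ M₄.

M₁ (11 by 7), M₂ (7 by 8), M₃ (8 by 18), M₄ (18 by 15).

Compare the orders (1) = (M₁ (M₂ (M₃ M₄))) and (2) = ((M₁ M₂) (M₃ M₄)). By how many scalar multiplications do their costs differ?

59

Order (1) = (M₁ (M₂ (M₃ M₄))): (M₃ M₄): 8×18 by 18×15 → 8×15, cost 8·18·15 = 2160; (M₂ (M₃ M₄)): 7×8 by 8×15 → 7×15, cost 7·8·15 = 840; cumulative 3000; (M₁ (M₂ (M₃ M₄))): 11×7 by 7×15 → 11×15, cost 11·7·15 = 1155; cumulative 4155. Total 4155.
Order (2) = ((M₁ M₂) (M₃ M₄)): (M₁ M₂): 11×7 by 7×8 → 11×8, cost 11·7·8 = 616; (M₃ M₄): 8×18 by 18×15 → 8×15, cost 8·18·15 = 2160; ((M₁ M₂) (M₃ M₄)): 11×8 by 8×15 → 11×15, cost 11·8·15 = 1320; cumulative 4096. Total 4096.
Difference: |4155 − 4096| = 59.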